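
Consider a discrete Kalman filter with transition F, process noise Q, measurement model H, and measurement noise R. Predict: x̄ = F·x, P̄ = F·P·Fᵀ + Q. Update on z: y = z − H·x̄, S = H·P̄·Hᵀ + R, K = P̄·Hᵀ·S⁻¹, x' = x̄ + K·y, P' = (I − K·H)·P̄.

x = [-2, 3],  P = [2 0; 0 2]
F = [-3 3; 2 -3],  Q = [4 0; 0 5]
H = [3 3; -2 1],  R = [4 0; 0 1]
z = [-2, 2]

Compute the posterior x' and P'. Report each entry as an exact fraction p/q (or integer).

x̄ = F·x = [15, -13]
P̄ = F·P·Fᵀ + Q = [40 -30; -30 31]
y = z − H·x̄ = [-8, 45]
S = H·P̄·Hᵀ + R = [103 -57; -57 312]
K = P̄·Hᵀ·S⁻¹ = [1030/9629 -9620/28887; 2041/9629 9544/28887]
x' = x̄ + K·y = [-8105/9629, 1655/9629]
P' = (I − K·H)·P̄ = [4580/28887 -460/28887; -460/28887 8624/28887]

x' = [-8105/9629, 1655/9629]
P' = [4580/28887 -460/28887; -460/28887 8624/28887]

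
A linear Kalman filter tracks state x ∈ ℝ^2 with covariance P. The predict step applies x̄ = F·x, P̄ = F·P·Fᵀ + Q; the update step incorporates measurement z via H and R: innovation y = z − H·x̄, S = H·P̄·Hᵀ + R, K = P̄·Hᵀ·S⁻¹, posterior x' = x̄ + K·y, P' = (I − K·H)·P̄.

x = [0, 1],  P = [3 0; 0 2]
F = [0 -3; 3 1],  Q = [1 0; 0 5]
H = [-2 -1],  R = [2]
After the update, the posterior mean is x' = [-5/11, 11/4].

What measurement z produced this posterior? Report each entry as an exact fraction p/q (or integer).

x̄ = F·x = [-3, 1]
P̄ = F·P·Fᵀ + Q = [19 -6; -6 34]
S = H·P̄·Hᵀ + R = [88]
K = P̄·Hᵀ·S⁻¹ = [-4/11; -1/4]
x' − x̄ = [28/11, 7/4] = K·y
y = (KᵀK)⁻¹·Kᵀ·(x' − x̄) = [-7]
z = y + H·x̄ = [-7] + [5] = [-2]

z = [-2]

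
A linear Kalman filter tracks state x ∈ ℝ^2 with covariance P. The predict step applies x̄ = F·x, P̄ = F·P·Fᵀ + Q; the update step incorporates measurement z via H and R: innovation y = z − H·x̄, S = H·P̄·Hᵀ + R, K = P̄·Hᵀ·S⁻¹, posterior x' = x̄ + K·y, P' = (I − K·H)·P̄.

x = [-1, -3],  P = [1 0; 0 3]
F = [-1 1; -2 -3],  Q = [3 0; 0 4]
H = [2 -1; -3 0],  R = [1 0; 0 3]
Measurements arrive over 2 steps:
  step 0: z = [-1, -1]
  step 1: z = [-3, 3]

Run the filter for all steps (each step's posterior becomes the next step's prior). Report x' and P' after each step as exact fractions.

step 0: x' = [313/701, 1488/701], P' = [203/701 385/701; 385/701 1407/701]
step 1: x' = [-67397/67198, 106129/134396], P' = [18475/67198 34621/67198; 34621/67198 258799/134396]

step 0: x̄ = F·x = [-2, 11]
step 0: P̄ = F·P·Fᵀ + Q = [7 -7; -7 35]
step 0: y = z − H·x̄ = [14, -7]
step 0: S = H·P̄·Hᵀ + R = [92 -63; -63 66]
step 0: K = P̄·Hᵀ·S⁻¹ = [21/701 -203/701; -637/701 -385/701]
step 0: x' = x̄ + K·y = [313/701, 1488/701]
step 0: P' = (I − K·H)·P̄ = [203/701 385/701; 385/701 1407/701]
step 1: x̄ = F·x = [1175/701, -5090/701]
step 1: P̄ = F·P·Fᵀ + Q = [2943/701 -3430/701; -3430/701 20899/701]
step 1: y = z − H·x̄ = [-9543/701, 5628/701]
step 1: S = H·P̄·Hᵀ + R = [47092/701 -27948/701; -27948/701 28590/701]
step 1: K = P̄·Hᵀ·S⁻¹ = [2329/67198 -18475/67198; -120315/134396 -34621/67198]
step 1: x' = x̄ + K·y = [-67397/67198, 106129/134396]
step 1: P' = (I − K·H)·P̄ = [18475/67198 34621/67198; 34621/67198 258799/134396]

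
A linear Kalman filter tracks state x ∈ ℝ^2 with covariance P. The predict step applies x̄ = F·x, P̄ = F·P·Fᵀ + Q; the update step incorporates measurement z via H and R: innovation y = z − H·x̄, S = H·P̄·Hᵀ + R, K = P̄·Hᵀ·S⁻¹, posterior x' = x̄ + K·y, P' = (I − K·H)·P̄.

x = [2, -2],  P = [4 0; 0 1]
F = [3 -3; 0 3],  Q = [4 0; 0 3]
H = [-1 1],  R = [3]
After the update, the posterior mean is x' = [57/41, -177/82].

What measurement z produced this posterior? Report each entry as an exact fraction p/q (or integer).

z = [-3]

x̄ = F·x = [12, -6]
P̄ = F·P·Fᵀ + Q = [49 -9; -9 12]
S = H·P̄·Hᵀ + R = [82]
K = P̄·Hᵀ·S⁻¹ = [-29/41; 21/82]
x' − x̄ = [-435/41, 315/82] = K·y
y = (KᵀK)⁻¹·Kᵀ·(x' − x̄) = [15]
z = y + H·x̄ = [15] + [-18] = [-3]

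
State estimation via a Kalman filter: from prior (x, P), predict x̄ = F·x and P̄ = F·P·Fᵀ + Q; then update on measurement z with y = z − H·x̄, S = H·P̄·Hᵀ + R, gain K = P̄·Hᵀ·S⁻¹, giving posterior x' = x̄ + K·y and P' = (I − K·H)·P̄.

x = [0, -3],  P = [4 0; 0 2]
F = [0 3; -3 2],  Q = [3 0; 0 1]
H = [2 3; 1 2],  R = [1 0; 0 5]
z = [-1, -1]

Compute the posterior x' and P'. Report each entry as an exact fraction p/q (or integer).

x̄ = F·x = [-9, -6]
P̄ = F·P·Fᵀ + Q = [21 12; 12 45]
y = z − H·x̄ = [35, 20]
S = H·P̄·Hᵀ + R = [634 396; 396 254]
K = P̄·Hᵀ·S⁻¹ = [498/1055 -1179/2110; -3/2110 426/1055]
x' = x̄ + K·y = [-771/211, 855/422]
P' = (I − K·H)·P̄ = [19677/2110 -6393/1055; -6393/1055 8523/2110]

x' = [-771/211, 855/422]
P' = [19677/2110 -6393/1055; -6393/1055 8523/2110]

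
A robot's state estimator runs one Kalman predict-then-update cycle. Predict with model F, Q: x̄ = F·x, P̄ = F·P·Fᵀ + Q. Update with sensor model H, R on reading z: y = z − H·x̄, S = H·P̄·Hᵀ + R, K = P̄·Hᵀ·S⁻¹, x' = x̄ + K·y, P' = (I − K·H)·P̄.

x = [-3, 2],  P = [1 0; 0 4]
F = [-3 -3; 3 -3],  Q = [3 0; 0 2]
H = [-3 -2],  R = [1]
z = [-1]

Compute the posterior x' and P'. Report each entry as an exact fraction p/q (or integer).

x̄ = F·x = [3, -15]
P̄ = F·P·Fᵀ + Q = [48 27; 27 47]
y = z − H·x̄ = [-22]
S = H·P̄·Hᵀ + R = [945]
K = P̄·Hᵀ·S⁻¹ = [-22/105; -5/27]
x' = x̄ + K·y = [799/105, -295/27]
P' = (I − K·H)·P̄ = [228/35 -29/3; -29/3 394/27]

x' = [799/105, -295/27]
P' = [228/35 -29/3; -29/3 394/27]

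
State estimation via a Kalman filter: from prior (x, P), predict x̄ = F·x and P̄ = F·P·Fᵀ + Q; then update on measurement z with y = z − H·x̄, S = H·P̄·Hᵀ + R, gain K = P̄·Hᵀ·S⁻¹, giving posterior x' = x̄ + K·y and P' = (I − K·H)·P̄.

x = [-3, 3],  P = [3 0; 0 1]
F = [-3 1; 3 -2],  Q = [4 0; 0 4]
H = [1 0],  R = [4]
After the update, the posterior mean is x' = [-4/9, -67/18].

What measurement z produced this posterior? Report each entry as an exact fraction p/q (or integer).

z = [-2]

x̄ = F·x = [12, -15]
P̄ = F·P·Fᵀ + Q = [32 -29; -29 35]
S = H·P̄·Hᵀ + R = [36]
K = P̄·Hᵀ·S⁻¹ = [8/9; -29/36]
x' − x̄ = [-112/9, 203/18] = K·y
y = (KᵀK)⁻¹·Kᵀ·(x' − x̄) = [-14]
z = y + H·x̄ = [-14] + [12] = [-2]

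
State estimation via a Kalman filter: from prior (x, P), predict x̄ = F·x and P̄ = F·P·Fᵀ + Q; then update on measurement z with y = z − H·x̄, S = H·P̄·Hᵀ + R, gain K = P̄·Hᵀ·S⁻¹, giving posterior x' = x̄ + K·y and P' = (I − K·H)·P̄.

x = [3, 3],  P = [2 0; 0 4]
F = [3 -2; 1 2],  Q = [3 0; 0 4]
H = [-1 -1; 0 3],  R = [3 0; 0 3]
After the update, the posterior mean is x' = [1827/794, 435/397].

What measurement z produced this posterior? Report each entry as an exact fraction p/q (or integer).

x̄ = F·x = [3, 9]
P̄ = F·P·Fᵀ + Q = [37 -10; -10 22]
S = H·P̄·Hᵀ + R = [42 -36; -36 201]
K = P̄·Hᵀ·S⁻¹ = [-723/794 -124/397; -2/397 130/397]
x' − x̄ = [-555/794, -3138/397] = K·y
y = (KᵀK)⁻¹·Kᵀ·(x' − x̄) = [9, -24]
z = y + H·x̄ = [9, -24] + [-12, 27] = [-3, 3]

z = [-3, 3]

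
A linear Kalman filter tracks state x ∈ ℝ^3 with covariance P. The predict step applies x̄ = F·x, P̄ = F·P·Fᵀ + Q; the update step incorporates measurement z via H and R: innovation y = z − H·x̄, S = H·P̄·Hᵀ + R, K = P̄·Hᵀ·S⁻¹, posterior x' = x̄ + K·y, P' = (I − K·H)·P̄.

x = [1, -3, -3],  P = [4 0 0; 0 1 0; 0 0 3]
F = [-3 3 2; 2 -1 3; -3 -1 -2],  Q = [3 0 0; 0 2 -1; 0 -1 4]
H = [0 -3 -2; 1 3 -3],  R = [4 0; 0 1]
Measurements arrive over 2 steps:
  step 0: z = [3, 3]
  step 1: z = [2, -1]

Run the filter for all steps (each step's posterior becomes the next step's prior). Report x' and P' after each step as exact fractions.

step 0: x' = [-324293/15151, 41585/15151, -244198/45453], P' = [834560/15151 -108714/15151 509233/45453; -108714/15151 16744/15151 -20210/15151; 509233/45453 -20210/15151 336851/136359]
step 1: x' = [-228303595343/51947695901, 603787106/51947695901, -57808059530/51947695901], P' = [976430696820/51947695901 -138021006084/51947695901 190519262776/51947695901; -138021006084/51947695901 27617896548/51947695901 -21155654496/51947695901; 190519262776/51947695901 -21155654496/51947695901 46374548208/51947695901]

step 0: x̄ = F·x = [-18, -4, 6]
step 0: P̄ = F·P·Fᵀ + Q = [60 -9 21; -9 46 -42; 21 -42 53]
step 0: y = z − H·x̄ = [3, 51]
step 0: S = H·P̄·Hᵀ + R = [126 -237; -237 1528]
step 0: K = P̄·Hᵀ·S⁻¹ = [-10010/45453 -815/15151; -2453/15151 2148/15151; -32008/136359 -9508/45453]
step 0: x' = x̄ + K·y = [-324293/15151, 41585/15151, -244198/45453]
step 0: P' = (I − K·H)·P̄ = [834560/15151 -108714/15151 509233/45453; -108714/15151 16744/15151 -20210/15151; 509233/45453 -20210/15151 336851/136359]
step 1: x̄ = F·x = [2804506/45453, -934369/15151, 3282278/45453]
step 1: P̄ = F·P·Fᵀ + Q = [67808705/136359 -20404927/45453 73125544/136359; -20404927/45453 6315185/15151 -22576544/45453; 73125544/136359 -22576544/45453 81377168/136359]
step 1: y = z − H·x̄ = [-1753859/45453, 15406196/45453]
step 1: S = H·P̄·Hᵀ + R = [24828509/136359 -189062618/136359; -189062618/136359 1724960987/136359]
step 1: K = P̄·Hᵀ·S⁻¹ = [8256123175/51947695901 -9190109760/51947695901; -10135595163/51947695901 8299647048/51947695901; -7320533232/51947695901 -12071345336/51947695901]
step 1: x' = x̄ + K·y = [-228303595343/51947695901, 603787106/51947695901, -57808059530/51947695901]
step 1: P' = (I − K·H)·P̄ = [976430696820/51947695901 -138021006084/51947695901 190519262776/51947695901; -138021006084/51947695901 27617896548/51947695901 -21155654496/51947695901; 190519262776/51947695901 -21155654496/51947695901 46374548208/51947695901]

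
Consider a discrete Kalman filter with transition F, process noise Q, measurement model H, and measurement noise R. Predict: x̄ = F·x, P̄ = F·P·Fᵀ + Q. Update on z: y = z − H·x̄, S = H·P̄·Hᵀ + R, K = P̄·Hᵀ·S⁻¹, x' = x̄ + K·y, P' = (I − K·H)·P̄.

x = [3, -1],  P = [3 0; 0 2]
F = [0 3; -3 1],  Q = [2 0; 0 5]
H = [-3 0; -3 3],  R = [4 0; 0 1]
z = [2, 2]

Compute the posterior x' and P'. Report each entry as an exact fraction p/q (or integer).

x̄ = F·x = [-3, -10]
P̄ = F·P·Fᵀ + Q = [20 6; 6 34]
y = z − H·x̄ = [-7, 23]
S = H·P̄·Hᵀ + R = [184 126; 126 379]
K = P̄·Hᵀ·S⁻¹ = [-4362/13465 -42/13465; -8703/26930 4431/13465]
x' = x̄ + K·y = [-10827/13465, -4553/26930]
P' = (I − K·H)·P̄ = [5816/13465 5802/13465; 5802/13465 7279/13465]

x' = [-10827/13465, -4553/26930]
P' = [5816/13465 5802/13465; 5802/13465 7279/13465]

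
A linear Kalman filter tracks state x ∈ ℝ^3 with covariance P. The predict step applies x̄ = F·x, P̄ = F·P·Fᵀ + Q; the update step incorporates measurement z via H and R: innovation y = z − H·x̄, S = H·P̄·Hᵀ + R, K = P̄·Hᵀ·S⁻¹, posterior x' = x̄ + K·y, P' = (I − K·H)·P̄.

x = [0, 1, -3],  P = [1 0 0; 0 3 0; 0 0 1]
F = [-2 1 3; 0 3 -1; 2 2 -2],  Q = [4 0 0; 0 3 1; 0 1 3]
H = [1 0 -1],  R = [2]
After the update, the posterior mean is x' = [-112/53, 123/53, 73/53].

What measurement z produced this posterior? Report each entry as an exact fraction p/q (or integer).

z = [-3]

x̄ = F·x = [-8, 6, 8]
P̄ = F·P·Fᵀ + Q = [20 6 -4; 6 31 21; -4 21 23]
S = H·P̄·Hᵀ + R = [53]
K = P̄·Hᵀ·S⁻¹ = [24/53; -15/53; -27/53]
x' − x̄ = [312/53, -195/53, -351/53] = K·y
y = (KᵀK)⁻¹·Kᵀ·(x' − x̄) = [13]
z = y + H·x̄ = [13] + [-16] = [-3]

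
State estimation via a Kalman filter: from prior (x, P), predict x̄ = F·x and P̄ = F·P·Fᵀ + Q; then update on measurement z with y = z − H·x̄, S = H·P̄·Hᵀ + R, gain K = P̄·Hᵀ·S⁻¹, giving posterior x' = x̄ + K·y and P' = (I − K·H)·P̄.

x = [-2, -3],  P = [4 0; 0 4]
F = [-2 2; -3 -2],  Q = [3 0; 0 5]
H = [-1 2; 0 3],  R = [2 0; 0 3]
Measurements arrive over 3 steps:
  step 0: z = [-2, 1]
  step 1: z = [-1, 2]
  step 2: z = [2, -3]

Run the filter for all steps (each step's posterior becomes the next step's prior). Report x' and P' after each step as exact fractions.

step 0: x' = [7135/3184, 1873/6368], P' = [4845/1592 1939/3184; 1939/3184 2045/6368]
step 1: x' = [899990/827803, 337559/827803], P' = [1821580/827803 385713/827803; 385713/827803 491115/1655606]
step 2: x' = [-869781533/327642877, -513633889/655285754], P' = [709711220/327642877 149584817/327642877; 149584817/327642877 192697035/655285754]

step 0: x̄ = F·x = [-2, 12]
step 0: P̄ = F·P·Fᵀ + Q = [35 8; 8 57]
step 0: y = z − H·x̄ = [-28, -35]
step 0: S = H·P̄·Hᵀ + R = [233 318; 318 516]
step 0: K = P̄·Hᵀ·S⁻¹ = [-1453/1592 1939/3184; 53/3184 2045/6368]
step 0: x' = x̄ + K·y = [7135/3184, 1873/6368]
step 0: P' = (I − K·H)·P̄ = [4845/1592 1939/3184; 1939/3184 2045/6368]
step 1: x̄ = F·x = [-12397/3184, -11639/1592]
step 1: P̄ = F·P·Fᵀ + Q = [18445/1592 12543/796; 12543/796 16311/398]
step 1: y = z − H·x̄ = [30975/3184, 38101/1592]
step 1: S = H·P̄·Hᵀ + R = [182261/1592 158103/796; 158103/796 147993/398]
step 1: K = P̄·Hᵀ·S⁻¹ = [-525077/827803 385713/827803; 52701/827803 491115/1655606]
step 1: x' = x̄ + K·y = [899990/827803, 337559/827803]
step 1: P' = (I − K·H)·P̄ = [1821580/827803 385713/827803; 385713/827803 491115/1655606]
step 2: x̄ = F·x = [-1124862/827803, -3375088/827803]
step 2: P̄ = F·P·Fᵀ + Q = [7666255/827803 9175824/827803; 9175824/827803 26144021/827803]
step 2: y = z − H·x̄ = [7280920/827803, 7641855/827803]
step 2: S = H·P̄·Hᵀ + R = [77194649/827803 129336654/827803; 129336654/827803 237779598/827803]
step 2: K = P̄·Hᵀ·S⁻¹ = [-205270793/327642877 149584817/327642877; 21556109/327642877 192697035/655285754]
step 2: x' = x̄ + K·y = [-869781533/327642877, -513633889/655285754]
step 2: P' = (I − K·H)·P̄ = [709711220/327642877 149584817/327642877; 149584817/327642877 192697035/655285754]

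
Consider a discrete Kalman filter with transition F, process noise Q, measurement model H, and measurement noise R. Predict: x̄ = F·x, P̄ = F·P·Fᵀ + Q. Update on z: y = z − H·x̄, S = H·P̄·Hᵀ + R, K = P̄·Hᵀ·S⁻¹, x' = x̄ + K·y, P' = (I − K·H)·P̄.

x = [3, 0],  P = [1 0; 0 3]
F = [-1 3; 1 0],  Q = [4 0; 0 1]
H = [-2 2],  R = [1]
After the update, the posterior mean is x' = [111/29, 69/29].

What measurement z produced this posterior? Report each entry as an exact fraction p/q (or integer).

x̄ = F·x = [-3, 3]
P̄ = F·P·Fᵀ + Q = [32 -1; -1 2]
S = H·P̄·Hᵀ + R = [145]
K = P̄·Hᵀ·S⁻¹ = [-66/145; 6/145]
x' − x̄ = [198/29, -18/29] = K·y
y = (KᵀK)⁻¹·Kᵀ·(x' − x̄) = [-15]
z = y + H·x̄ = [-15] + [12] = [-3]

z = [-3]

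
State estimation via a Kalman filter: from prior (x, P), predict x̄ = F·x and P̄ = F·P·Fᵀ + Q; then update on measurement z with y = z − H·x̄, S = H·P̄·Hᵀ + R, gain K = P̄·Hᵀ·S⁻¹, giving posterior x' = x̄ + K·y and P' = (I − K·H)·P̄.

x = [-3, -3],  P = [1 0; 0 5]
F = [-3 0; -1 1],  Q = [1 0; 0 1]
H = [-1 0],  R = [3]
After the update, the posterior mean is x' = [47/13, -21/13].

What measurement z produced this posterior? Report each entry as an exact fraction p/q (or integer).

z = [-2]

x̄ = F·x = [9, 0]
P̄ = F·P·Fᵀ + Q = [10 3; 3 7]
S = H·P̄·Hᵀ + R = [13]
K = P̄·Hᵀ·S⁻¹ = [-10/13; -3/13]
x' − x̄ = [-70/13, -21/13] = K·y
y = (KᵀK)⁻¹·Kᵀ·(x' − x̄) = [7]
z = y + H·x̄ = [7] + [-9] = [-2]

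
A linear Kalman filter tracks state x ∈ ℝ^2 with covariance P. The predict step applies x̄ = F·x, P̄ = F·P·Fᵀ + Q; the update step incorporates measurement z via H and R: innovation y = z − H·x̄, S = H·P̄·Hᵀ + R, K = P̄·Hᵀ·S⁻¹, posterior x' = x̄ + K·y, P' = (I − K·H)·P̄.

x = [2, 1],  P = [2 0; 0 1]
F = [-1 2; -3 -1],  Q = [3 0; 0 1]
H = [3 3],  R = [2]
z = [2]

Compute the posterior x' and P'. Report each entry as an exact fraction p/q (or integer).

x̄ = F·x = [0, -7]
P̄ = F·P·Fᵀ + Q = [9 4; 4 20]
y = z − H·x̄ = [23]
S = H·P̄·Hᵀ + R = [335]
K = P̄·Hᵀ·S⁻¹ = [39/335; 72/335]
x' = x̄ + K·y = [897/335, -689/335]
P' = (I − K·H)·P̄ = [1494/335 -1468/335; -1468/335 1516/335]

x' = [897/335, -689/335]
P' = [1494/335 -1468/335; -1468/335 1516/335]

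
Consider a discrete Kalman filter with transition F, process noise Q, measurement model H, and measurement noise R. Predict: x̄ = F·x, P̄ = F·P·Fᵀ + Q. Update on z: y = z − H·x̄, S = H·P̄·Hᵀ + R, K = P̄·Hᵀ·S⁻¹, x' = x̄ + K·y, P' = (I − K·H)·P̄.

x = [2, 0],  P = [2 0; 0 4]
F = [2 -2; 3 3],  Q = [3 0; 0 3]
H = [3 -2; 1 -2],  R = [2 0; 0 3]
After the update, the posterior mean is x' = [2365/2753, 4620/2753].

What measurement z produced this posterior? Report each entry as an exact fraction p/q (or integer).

x̄ = F·x = [4, 6]
P̄ = F·P·Fᵀ + Q = [27 -12; -12 57]
S = H·P̄·Hᵀ + R = [617 405; 405 306]
K = P̄·Hᵀ·S⁻¹ = [1275/2753 -3686/8259; 570/2753 -1888/2753]
x' − x̄ = [-8647/2753, -11898/2753] = K·y
y = (KᵀK)⁻¹·Kᵀ·(x' − x̄) = [-1, 6]
z = y + H·x̄ = [-1, 6] + [0, -8] = [-1, -2]

z = [-1, -2]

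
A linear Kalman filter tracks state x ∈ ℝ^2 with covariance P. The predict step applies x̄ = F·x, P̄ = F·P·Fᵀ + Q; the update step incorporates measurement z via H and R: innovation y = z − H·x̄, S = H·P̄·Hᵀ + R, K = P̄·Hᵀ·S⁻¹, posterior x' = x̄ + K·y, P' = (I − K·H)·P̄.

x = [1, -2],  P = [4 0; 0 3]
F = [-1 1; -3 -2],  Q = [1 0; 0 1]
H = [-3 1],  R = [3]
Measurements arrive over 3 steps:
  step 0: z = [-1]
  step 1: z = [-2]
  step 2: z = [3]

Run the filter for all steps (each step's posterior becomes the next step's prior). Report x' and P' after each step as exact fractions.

step 0: x̄ = F·x = [-3, 1]
step 0: P̄ = F·P·Fᵀ + Q = [8 6; 6 49]
step 0: y = z − H·x̄ = [-11]
step 0: S = H·P̄·Hᵀ + R = [88]
step 0: K = P̄·Hᵀ·S⁻¹ = [-9/44; 31/88]
step 0: x' = x̄ + K·y = [-3/4, -23/8]
step 0: P' = (I − K·H)·P̄ = [95/22 543/44; 543/44 3351/88]
step 1: x̄ = F·x = [-17/8, 8]
step 1: P̄ = F·P·Fᵀ + Q = [1647/88 -831/11; -831/11 3743/11]
step 1: y = z − H·x̄ = [-131/8]
step 1: S = H·P̄·Hᵀ + R = [84919/88]
step 1: K = P̄·Hᵀ·S⁻¹ = [-11589/84919; 49888/84919]
step 1: x' = x̄ + K·y = [9317/84919, -137564/84919]
step 1: P' = (I − K·H)·P̄ = [63144/84919 154665/84919; 154665/84919 613659/84919]
step 2: x̄ = F·x = [-146881/84919, 247177/84919]
step 2: P̄ = F·P·Fᵀ + Q = [452392/84919 -1192551/84919; -1192551/84919 4963831/84919]
step 2: y = z − H·x̄ = [-433063/84919]
step 2: S = H·P̄·Hᵀ + R = [16445422/84919]
step 2: K = P̄·Hᵀ·S⁻¹ = [-2549727/16445422; 610106/1174673]
step 2: x' = x̄ + K·y = [-15442099/16445422, 307797/1174673]
step 2: P' = (I − K·H)·P̄ = [11053705/16445422 1822281/1174673; 1822281/1174673 7297161/1174673]

step 0: x' = [-3/4, -23/8], P' = [95/22 543/44; 543/44 3351/88]
step 1: x' = [9317/84919, -137564/84919], P' = [63144/84919 154665/84919; 154665/84919 613659/84919]
step 2: x' = [-15442099/16445422, 307797/1174673], P' = [11053705/16445422 1822281/1174673; 1822281/1174673 7297161/1174673]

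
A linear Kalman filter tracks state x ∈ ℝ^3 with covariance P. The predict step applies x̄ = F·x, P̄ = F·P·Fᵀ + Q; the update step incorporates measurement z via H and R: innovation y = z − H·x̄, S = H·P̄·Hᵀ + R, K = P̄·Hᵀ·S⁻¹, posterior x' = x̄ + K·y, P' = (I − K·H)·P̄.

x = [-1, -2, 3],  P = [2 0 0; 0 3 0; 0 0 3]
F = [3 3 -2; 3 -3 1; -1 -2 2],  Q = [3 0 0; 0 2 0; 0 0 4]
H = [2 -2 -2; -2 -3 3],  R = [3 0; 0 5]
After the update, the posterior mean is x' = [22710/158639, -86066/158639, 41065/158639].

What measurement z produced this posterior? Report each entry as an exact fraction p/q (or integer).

z = [1, 2]

x̄ = F·x = [-15, 6, 11]
P̄ = F·P·Fᵀ + Q = [60 -15 -36; -15 50 18; -36 18 30]
S = H·P̄·Hᵀ + R = [1115 -450; -450 893]
K = P̄·Hᵀ·S⁻¹ = [115896/793195 -20829/158639; -177938/793195 -29658/158639; -101424/793195 8964/158639]
x' − x̄ = [2402295/158639, -1037900/158639, -1703964/158639] = K·y
y = (KᵀK)⁻¹·Kᵀ·(x' − x̄) = [65, -43]
z = y + H·x̄ = [65, -43] + [-64, 45] = [1, 2]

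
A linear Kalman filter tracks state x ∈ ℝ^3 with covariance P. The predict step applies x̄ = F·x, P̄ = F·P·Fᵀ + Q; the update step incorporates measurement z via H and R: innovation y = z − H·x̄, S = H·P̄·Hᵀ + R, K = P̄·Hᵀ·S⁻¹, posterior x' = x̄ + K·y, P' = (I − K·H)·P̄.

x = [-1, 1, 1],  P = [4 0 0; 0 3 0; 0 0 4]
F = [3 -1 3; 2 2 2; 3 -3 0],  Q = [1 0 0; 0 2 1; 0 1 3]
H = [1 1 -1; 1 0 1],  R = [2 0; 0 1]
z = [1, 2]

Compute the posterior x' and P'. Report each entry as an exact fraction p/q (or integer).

x̄ = F·x = [-1, 2, -6]
P̄ = F·P·Fᵀ + Q = [76 42 45; 42 46 7; 45 7 66]
y = z − H·x̄ = [-6, 9]
S = H·P̄·Hᵀ + R = [170 59; 59 233]
K = P̄·Hᵀ·S⁻¹ = [3290/12043 5421/12043; 15982/36129 3551/36129; -9811/36129 19696/36129]
x' = x̄ + K·y = [17006/12043, 2775/12043, 6452/12043]
P' = (I − K·H)·P̄ = [19157/12043 -26313/12043 -13736/12043; -26313/12043 193393/36129 82490/36129; -13736/12043 82490/36129 60904/36129]

x' = [17006/12043, 2775/12043, 6452/12043]
P' = [19157/12043 -26313/12043 -13736/12043; -26313/12043 193393/36129 82490/36129; -13736/12043 82490/36129 60904/36129]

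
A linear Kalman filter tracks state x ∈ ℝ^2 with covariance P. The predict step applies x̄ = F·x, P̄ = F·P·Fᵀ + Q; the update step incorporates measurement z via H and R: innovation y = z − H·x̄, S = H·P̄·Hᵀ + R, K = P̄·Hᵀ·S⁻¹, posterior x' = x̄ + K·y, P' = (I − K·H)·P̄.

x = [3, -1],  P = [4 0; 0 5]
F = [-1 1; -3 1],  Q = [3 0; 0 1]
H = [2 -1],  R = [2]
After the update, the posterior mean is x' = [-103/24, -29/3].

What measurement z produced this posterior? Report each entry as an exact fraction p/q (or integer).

x̄ = F·x = [-4, -10]
P̄ = F·P·Fᵀ + Q = [12 17; 17 42]
S = H·P̄·Hᵀ + R = [24]
K = P̄·Hᵀ·S⁻¹ = [7/24; -1/3]
x' − x̄ = [-7/24, 1/3] = K·y
y = (KᵀK)⁻¹·Kᵀ·(x' − x̄) = [-1]
z = y + H·x̄ = [-1] + [2] = [1]

z = [1]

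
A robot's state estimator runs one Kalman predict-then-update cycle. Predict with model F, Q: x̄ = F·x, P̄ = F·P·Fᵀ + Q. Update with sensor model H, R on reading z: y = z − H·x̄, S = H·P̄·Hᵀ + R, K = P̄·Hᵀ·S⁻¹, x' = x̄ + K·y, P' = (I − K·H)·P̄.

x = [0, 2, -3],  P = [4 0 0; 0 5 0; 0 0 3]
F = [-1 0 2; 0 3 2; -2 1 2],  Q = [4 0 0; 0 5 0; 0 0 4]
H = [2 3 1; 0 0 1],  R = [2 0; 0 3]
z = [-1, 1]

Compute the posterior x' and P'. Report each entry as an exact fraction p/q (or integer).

x̄ = F·x = [-6, 0, -4]
P̄ = F·P·Fᵀ + Q = [20 12 20; 12 62 27; 20 27 37]
y = z − H·x̄ = [15, 5]
S = H·P̄·Hᵀ + R = [1063 158; 158 40]
K = P̄·Hᵀ·S⁻¹ = [170/4389 1523/4389; 79/266 -265/532; 79/2926 4789/5852]
x' = x̄ + K·y = [-851/231, 55/28, 153/308]
P' = (I − K·H)·P̄ = [41000/4389 -871/133 1523/1463; -871/133 2693/532 -795/532; 1523/1463 -795/532 14367/5852]

x' = [-851/231, 55/28, 153/308]
P' = [41000/4389 -871/133 1523/1463; -871/133 2693/532 -795/532; 1523/1463 -795/532 14367/5852]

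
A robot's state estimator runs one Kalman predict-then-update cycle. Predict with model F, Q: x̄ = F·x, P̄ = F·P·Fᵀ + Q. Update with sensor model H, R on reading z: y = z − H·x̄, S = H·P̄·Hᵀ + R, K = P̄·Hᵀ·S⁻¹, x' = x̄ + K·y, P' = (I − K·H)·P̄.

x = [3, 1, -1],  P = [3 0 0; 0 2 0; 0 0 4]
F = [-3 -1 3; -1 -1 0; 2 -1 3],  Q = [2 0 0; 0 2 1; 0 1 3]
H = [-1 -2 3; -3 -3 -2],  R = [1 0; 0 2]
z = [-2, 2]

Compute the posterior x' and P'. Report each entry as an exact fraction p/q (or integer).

x̄ = F·x = [-13, -4, 2]
P̄ = F·P·Fᵀ + Q = [67 11 20; 11 7 -3; 20 -3 53]
y = z − H·x̄ = [-29, -45]
S = H·P̄·Hᵀ + R = [533 -101; -101 1282]
K = P̄·Hᵀ·S⁻¹ = [-64852/673105 -148971/673105; -48436/673105 -29018/673105; 170033/673105 -69036/673105]
x' = x̄ + K·y = [-165962/673105, 18034/673105, -478127/673105]
P' = (I − K·H)·P̄ = [2399273/673105 -1951421/673105 -522807/673105; -1951421/673105 1672047/673105 448079/673105; -522807/673105 448079/673105 181128/673105]

x' = [-165962/673105, 18034/673105, -478127/673105]
P' = [2399273/673105 -1951421/673105 -522807/673105; -1951421/673105 1672047/673105 448079/673105; -522807/673105 448079/673105 181128/673105]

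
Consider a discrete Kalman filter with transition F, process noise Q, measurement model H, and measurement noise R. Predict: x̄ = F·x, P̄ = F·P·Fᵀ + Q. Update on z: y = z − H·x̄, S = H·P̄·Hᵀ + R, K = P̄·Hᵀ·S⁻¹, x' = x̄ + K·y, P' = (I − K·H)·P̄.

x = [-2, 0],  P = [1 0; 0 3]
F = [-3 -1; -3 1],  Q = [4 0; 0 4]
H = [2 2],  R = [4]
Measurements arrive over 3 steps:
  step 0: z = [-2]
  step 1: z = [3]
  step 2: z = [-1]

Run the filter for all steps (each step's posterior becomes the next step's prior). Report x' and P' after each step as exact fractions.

step 0: x̄ = F·x = [6, 6]
step 0: P̄ = F·P·Fᵀ + Q = [16 6; 6 16]
step 0: y = z − H·x̄ = [-26]
step 0: S = H·P̄·Hᵀ + R = [180]
step 0: K = P̄·Hᵀ·S⁻¹ = [11/45; 11/45]
step 0: x' = x̄ + K·y = [-16/45, -16/45]
step 0: P' = (I − K·H)·P̄ = [236/45 -214/45; -214/45 236/45]
step 1: x̄ = F·x = [64/45, 32/45]
step 1: P̄ = F·P·Fᵀ + Q = [1256/45 1888/45; 1888/45 3824/45]
step 1: y = z − H·x̄ = [-19/15]
step 1: S = H·P̄·Hᵀ + R = [3956/5]
step 1: K = P̄·Hᵀ·S⁻¹ = [524/2967; 952/2967]
step 1: x' = x̄ + K·y = [3556/2967, 904/2967]
step 1: P' = (I − K·H)·P̄ = [9592/2967 -2848/989; -2848/989 10448/2967]
step 2: x̄ = F·x = [-11572/2967, -9764/2967]
step 2: P̄ = F·P·Fᵀ + Q = [57380/2967 75880/2967; 75880/2967 159908/2967]
step 2: y = z − H·x̄ = [13235/989]
step 2: S = H·P̄·Hᵀ + R = [496020/989]
step 2: K = P̄·Hᵀ·S⁻¹ = [4442/24801; 5614/17715]
step 2: x' = x̄ + K·y = [-37286/24801, 1122/1181]
step 2: P' = (I − K·H)·P̄ = [80620/24801 -3416/1181; -3416/1181 62468/17715]

step 0: x' = [-16/45, -16/45], P' = [236/45 -214/45; -214/45 236/45]
step 1: x' = [3556/2967, 904/2967], P' = [9592/2967 -2848/989; -2848/989 10448/2967]
step 2: x' = [-37286/24801, 1122/1181], P' = [80620/24801 -3416/1181; -3416/1181 62468/17715]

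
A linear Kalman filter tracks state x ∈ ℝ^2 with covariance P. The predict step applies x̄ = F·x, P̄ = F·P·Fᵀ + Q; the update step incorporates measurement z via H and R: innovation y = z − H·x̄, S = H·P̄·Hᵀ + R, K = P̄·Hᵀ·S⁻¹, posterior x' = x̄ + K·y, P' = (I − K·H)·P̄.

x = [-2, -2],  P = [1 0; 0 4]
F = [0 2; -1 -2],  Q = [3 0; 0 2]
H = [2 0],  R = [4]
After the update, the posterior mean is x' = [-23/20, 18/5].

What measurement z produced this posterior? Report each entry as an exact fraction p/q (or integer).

x̄ = F·x = [-4, 6]
P̄ = F·P·Fᵀ + Q = [19 -16; -16 19]
S = H·P̄·Hᵀ + R = [80]
K = P̄·Hᵀ·S⁻¹ = [19/40; -2/5]
x' − x̄ = [57/20, -12/5] = K·y
y = (KᵀK)⁻¹·Kᵀ·(x' − x̄) = [6]
z = y + H·x̄ = [6] + [-8] = [-2]

z = [-2]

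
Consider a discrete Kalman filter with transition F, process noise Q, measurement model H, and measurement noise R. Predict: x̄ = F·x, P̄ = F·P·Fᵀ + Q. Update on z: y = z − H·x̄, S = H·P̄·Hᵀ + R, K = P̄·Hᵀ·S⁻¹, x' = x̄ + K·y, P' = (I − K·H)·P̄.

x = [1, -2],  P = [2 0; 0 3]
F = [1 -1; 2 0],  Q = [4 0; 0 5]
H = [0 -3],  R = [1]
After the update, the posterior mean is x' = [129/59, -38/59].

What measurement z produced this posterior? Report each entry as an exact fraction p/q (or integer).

x̄ = F·x = [3, 2]
P̄ = F·P·Fᵀ + Q = [9 4; 4 13]
S = H·P̄·Hᵀ + R = [118]
K = P̄·Hᵀ·S⁻¹ = [-6/59; -39/118]
x' − x̄ = [-48/59, -156/59] = K·y
y = (KᵀK)⁻¹·Kᵀ·(x' − x̄) = [8]
z = y + H·x̄ = [8] + [-6] = [2]

z = [2]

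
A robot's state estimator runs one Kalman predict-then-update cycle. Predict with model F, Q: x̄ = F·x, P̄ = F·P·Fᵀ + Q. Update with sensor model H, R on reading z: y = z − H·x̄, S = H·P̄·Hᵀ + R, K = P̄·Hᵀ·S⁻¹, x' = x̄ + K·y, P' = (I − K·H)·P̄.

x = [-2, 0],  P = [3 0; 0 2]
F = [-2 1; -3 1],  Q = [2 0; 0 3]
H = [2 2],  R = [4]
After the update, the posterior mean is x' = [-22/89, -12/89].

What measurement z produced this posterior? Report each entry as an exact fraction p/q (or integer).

x̄ = F·x = [4, 6]
P̄ = F·P·Fᵀ + Q = [16 20; 20 32]
S = H·P̄·Hᵀ + R = [356]
K = P̄·Hᵀ·S⁻¹ = [18/89; 26/89]
x' − x̄ = [-378/89, -546/89] = K·y
y = (KᵀK)⁻¹·Kᵀ·(x' − x̄) = [-21]
z = y + H·x̄ = [-21] + [20] = [-1]

z = [-1]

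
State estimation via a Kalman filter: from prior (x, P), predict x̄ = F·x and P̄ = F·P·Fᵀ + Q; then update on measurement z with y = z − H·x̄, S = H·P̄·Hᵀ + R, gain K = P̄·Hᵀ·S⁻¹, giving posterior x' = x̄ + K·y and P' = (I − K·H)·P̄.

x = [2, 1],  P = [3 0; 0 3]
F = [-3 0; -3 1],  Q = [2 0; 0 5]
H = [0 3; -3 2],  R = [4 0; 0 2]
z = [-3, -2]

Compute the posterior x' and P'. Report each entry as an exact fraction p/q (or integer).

x̄ = F·x = [-6, -5]
P̄ = F·P·Fᵀ + Q = [29 27; 27 35]
y = z − H·x̄ = [12, -10]
S = H·P̄·Hᵀ + R = [319 -33; -33 79]
K = P̄·Hᵀ·S⁻¹ = [2655/12056 -357/1096; 1983/6028 -1/548]
x' = x̄ + K·y = [-603/6028, -3117/3014]
P' = (I − K·H)·P̄ = [2489/6028 885/3014; 885/3014 661/1507]

x' = [-603/6028, -3117/3014]
P' = [2489/6028 885/3014; 885/3014 661/1507]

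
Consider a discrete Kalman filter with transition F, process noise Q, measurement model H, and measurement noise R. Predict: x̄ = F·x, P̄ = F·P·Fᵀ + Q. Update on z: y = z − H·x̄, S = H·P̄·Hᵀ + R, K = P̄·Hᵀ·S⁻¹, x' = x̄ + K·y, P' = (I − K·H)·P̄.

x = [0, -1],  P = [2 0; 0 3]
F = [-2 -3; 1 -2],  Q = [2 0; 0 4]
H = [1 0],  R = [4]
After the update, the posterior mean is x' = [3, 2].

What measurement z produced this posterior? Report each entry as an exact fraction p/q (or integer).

x̄ = F·x = [3, 2]
P̄ = F·P·Fᵀ + Q = [37 14; 14 18]
S = H·P̄·Hᵀ + R = [41]
K = P̄·Hᵀ·S⁻¹ = [37/41; 14/41]
x' − x̄ = [0, 0] = K·y
y = (KᵀK)⁻¹·Kᵀ·(x' − x̄) = [0]
z = y + H·x̄ = [0] + [3] = [3]

z = [3]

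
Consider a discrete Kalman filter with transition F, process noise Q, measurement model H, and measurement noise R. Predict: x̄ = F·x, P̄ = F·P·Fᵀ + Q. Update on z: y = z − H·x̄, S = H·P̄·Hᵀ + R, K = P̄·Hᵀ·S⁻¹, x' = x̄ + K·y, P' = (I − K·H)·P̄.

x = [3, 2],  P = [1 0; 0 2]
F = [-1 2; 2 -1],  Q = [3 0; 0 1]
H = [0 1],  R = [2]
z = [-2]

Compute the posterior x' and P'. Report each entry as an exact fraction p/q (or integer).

x̄ = F·x = [1, 4]
P̄ = F·P·Fᵀ + Q = [12 -6; -6 7]
y = z − H·x̄ = [-6]
S = H·P̄·Hᵀ + R = [9]
K = P̄·Hᵀ·S⁻¹ = [-2/3; 7/9]
x' = x̄ + K·y = [5, -2/3]
P' = (I − K·H)·P̄ = [8 -4/3; -4/3 14/9]

x' = [5, -2/3]
P' = [8 -4/3; -4/3 14/9]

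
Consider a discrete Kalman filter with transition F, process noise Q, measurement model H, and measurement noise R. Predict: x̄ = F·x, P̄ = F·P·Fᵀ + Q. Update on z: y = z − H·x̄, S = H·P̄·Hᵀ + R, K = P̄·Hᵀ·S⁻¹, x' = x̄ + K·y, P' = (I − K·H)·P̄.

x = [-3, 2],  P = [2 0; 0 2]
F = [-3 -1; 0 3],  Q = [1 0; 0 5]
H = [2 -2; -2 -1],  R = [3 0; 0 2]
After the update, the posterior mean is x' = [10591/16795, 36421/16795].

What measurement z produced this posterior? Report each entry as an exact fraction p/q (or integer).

z = [-3, -3]

x̄ = F·x = [7, 6]
P̄ = F·P·Fᵀ + Q = [21 -6; -6 23]
S = H·P̄·Hᵀ + R = [227 -50; -50 85]
K = P̄·Hᵀ·S⁻¹ = [558/3359 -5472/16795; -1096/3359 -5397/16795]
x' − x̄ = [-106974/16795, -64349/16795] = K·y
y = (KᵀK)⁻¹·Kᵀ·(x' − x̄) = [-5, 17]
z = y + H·x̄ = [-5, 17] + [2, -20] = [-3, -3]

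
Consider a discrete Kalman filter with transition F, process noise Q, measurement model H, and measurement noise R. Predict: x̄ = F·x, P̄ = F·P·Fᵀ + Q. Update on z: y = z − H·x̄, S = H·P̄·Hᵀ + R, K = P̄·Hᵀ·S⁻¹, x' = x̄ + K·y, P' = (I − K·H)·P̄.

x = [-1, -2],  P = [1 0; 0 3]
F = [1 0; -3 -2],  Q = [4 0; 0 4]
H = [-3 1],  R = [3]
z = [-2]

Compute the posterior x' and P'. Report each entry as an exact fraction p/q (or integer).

x̄ = F·x = [-1, 7]
P̄ = F·P·Fᵀ + Q = [5 -3; -3 25]
y = z − H·x̄ = [-12]
S = H·P̄·Hᵀ + R = [91]
K = P̄·Hᵀ·S⁻¹ = [-18/91; 34/91]
x' = x̄ + K·y = [125/91, 229/91]
P' = (I − K·H)·P̄ = [131/91 339/91; 339/91 1119/91]

x' = [125/91, 229/91]
P' = [131/91 339/91; 339/91 1119/91]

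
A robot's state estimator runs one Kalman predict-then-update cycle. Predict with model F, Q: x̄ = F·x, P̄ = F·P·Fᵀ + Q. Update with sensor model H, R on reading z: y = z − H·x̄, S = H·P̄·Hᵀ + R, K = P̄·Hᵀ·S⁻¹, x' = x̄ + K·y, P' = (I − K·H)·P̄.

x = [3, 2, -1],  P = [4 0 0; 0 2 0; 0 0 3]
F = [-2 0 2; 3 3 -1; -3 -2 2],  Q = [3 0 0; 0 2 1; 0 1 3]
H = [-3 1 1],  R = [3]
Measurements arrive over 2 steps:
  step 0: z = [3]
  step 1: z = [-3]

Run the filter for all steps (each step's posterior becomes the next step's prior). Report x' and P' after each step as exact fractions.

step 0: x' = [-25/43, 336/43, -271/43], P' = [143/86 102/43 69/43; 102/43 1001/43 -647/43; 69/43 -647/43 803/43]
step 1: x' = [5994/5759, 9950/5759, -8243/5759], P' = [13440/5759 38002/5759 -3235/5759; 38002/5759 3573941/57590 -2317007/57590; -3235/5759 -2317007/57590 2108489/57590]

step 0: x̄ = F·x = [-8, 16, -15]
step 0: P̄ = F·P·Fᵀ + Q = [31 -30 36; -30 59 -53; 36 -53 59]
step 0: y = z − H·x̄ = [-22]
step 0: S = H·P̄·Hᵀ + R = [258]
step 0: K = P̄·Hᵀ·S⁻¹ = [-29/86; 16/43; -17/43]
step 0: x' = x̄ + K·y = [-25/43, 336/43, -271/43]
step 0: P' = (I − K·H)·P̄ = [143/86 102/43 69/43; 102/43 1001/43 -647/43; 69/43 -647/43 803/43]
step 1: x̄ = F·x = [-492/43, 28, -1139/43]
step 1: P̄ = F·P·Fᵀ + Q = [3075/43 -139 5947/43; -139 737/2 -665/2; 5947/43 -665/2 27121/86]
step 1: y = z − H·x̄ = [-1670/43]
step 1: S = H·P̄·Hᵀ + R = [28795/43]
step 1: K = P̄·Hᵀ·S⁻¹ = [-1851/5759; 19479/28795; -18578/28795]
step 1: x' = x̄ + K·y = [5994/5759, 9950/5759, -8243/5759]
step 1: P' = (I − K·H)·P̄ = [13440/5759 38002/5759 -3235/5759; 38002/5759 3573941/57590 -2317007/57590; -3235/5759 -2317007/57590 2108489/57590]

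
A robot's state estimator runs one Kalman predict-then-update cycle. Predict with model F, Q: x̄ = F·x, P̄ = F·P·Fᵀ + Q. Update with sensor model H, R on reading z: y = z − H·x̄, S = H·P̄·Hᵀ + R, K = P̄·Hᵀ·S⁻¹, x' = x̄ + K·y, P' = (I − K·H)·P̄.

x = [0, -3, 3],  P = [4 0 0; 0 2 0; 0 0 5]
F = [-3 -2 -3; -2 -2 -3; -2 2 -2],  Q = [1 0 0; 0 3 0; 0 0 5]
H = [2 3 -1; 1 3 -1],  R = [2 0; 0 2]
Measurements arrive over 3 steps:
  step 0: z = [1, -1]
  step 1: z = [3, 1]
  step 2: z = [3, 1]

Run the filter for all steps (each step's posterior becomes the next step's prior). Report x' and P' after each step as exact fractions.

step 0: x̄ = F·x = [-3, -3, -12]
step 0: P̄ = F·P·Fᵀ + Q = [90 77 46; 77 72 38; 46 38 49]
step 0: y = z − H·x̄ = [4, -1]
step 0: S = H·P̄·Hᵀ + R = [1571 1204; 1204 931]
step 0: K = P̄·Hᵀ·S⁻¹ = [249/371 -1487/2597; 296/1855 877/12985; 1789/1855 -14647/12985]
step 0: x' = x̄ + K·y = [668/2597, -31544/12985, -91081/12985]
step 0: P' = (I − K·H)·P̄ = [6460/2597 478/2597 10868/2597; 478/2597 23381/12985 70779/12985; 10868/2597 70779/12985 295971/12985]
step 1: x̄ = F·x = [326311/12985, 47093/1855, 112394/12985]
step 1: P̄ = F·P·Fᵀ + Q = [4917096/12985 662773/1855 2381844/12985; 662773/1855 90734/265 316192/1855; 2381844/12985 316192/1855 1320901/12985]
step 1: y = z − H·x̄ = [-1490226/12985, -237977/2597]
step 1: S = H·P̄·Hᵀ + R = [93894441/12985 14499578/2597; 14499578/2597 11214075/2597]
step 1: K = P̄·Hᵀ·S⁻¹ = [83381517/134808823 -341259453/674044115; 18032238/134808823 14585641/134808823; 108479075/134808823 -608730071/674044115]
step 1: x' = x̄ + K·y = [363572636/674044115, 16366420/134808823, -632606493/674044115]
step 1: P' = (I − K·H)·P̄ = [1516334076/674044115 6893194/134808823 2302250892/674044115; 6893194/134808823 116240069/134808823 326442119/134808823; 2302250892/674044115 326442119/134808823 8416342819/674044115]
step 2: x̄ = F·x = [643437371/674044115, 1007010007/674044115, 701731914/674044115]
step 2: P̄ = F·P·Fᵀ + Q = [153833572386/674044115 141634841427/674044115 81564917564/674044115; 141634841427/674044115 133648621004/674044115 73996679568/674044115; 81564917564/674044115 73996679568/674044115 50510324151/674044115]
step 2: y = z − H·x̄ = [-1584040504/674044115, -2288691363/674044115]
step 2: S = H·P̄·Hᵀ + R = [2799408640421/674044115 2147053800702/674044115; 2147053800702/674044115 1651228709829/674044115]
step 2: K = P̄·Hᵀ·S⁻¹ = [3710674313435/6242862653789 -8835663079121/18728587961367; 759495176880/6242862653789 784039603471/6242862653789; 4557790643607/6242862653789 -14909077328407/18728587961367]
step 2: x' = x̄ + K·y = [7239488544488/6242862653789, 4879694518522/6242862653789, 12662647668491/6242862653789]
step 2: P' = (I − K·H)·P̄ = [39935372038852/18728587961367 -49088853182/6242862653789 57164898518456/18728587961367; -49088853182/6242862653789 5197383778145/6242862653789 13974983274311/6242862653789; 57164898518456/18728587961367 13974983274311/6242862653789 212757902644069/18728587961367]

step 0: x' = [668/2597, -31544/12985, -91081/12985], P' = [6460/2597 478/2597 10868/2597; 478/2597 23381/12985 70779/12985; 10868/2597 70779/12985 295971/12985]
step 1: x' = [363572636/674044115, 16366420/134808823, -632606493/674044115], P' = [1516334076/674044115 6893194/134808823 2302250892/674044115; 6893194/134808823 116240069/134808823 326442119/134808823; 2302250892/674044115 326442119/134808823 8416342819/674044115]
step 2: x' = [7239488544488/6242862653789, 4879694518522/6242862653789, 12662647668491/6242862653789], P' = [39935372038852/18728587961367 -49088853182/6242862653789 57164898518456/18728587961367; -49088853182/6242862653789 5197383778145/6242862653789 13974983274311/6242862653789; 57164898518456/18728587961367 13974983274311/6242862653789 212757902644069/18728587961367]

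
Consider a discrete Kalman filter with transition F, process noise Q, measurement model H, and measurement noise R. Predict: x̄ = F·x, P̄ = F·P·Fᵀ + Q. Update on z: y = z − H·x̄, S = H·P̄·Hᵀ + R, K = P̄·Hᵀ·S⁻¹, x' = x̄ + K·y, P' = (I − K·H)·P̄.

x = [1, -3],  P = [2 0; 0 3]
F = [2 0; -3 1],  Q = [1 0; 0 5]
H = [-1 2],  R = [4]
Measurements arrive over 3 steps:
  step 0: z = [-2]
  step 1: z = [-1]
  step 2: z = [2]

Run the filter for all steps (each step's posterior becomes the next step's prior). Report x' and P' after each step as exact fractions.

step 0: x̄ = F·x = [2, -6]
step 0: P̄ = F·P·Fᵀ + Q = [9 -12; -12 26]
step 0: y = z − H·x̄ = [12]
step 0: S = H·P̄·Hᵀ + R = [165]
step 0: K = P̄·Hᵀ·S⁻¹ = [-1/5; 64/165]
step 0: x' = x̄ + K·y = [-2/5, -74/55]
step 0: P' = (I − K·H)·P̄ = [12/5 4/5; 4/5 194/165]
step 1: x̄ = F·x = [-4/5, -8/55]
step 1: P̄ = F·P·Fᵀ + Q = [53/5 -64/5; -64/5 3791/165]
step 1: y = z − H·x̄ = [-83/55]
step 1: S = H·P̄·Hᵀ + R = [26021/165]
step 1: K = P̄·Hᵀ·S⁻¹ = [-5973/26021; 9694/26021]
step 1: x' = x̄ + K·y = [-11803/26021, -18414/26021]
step 1: P' = (I − K·H)·P̄ = [59600/26021 17854/26021; 17854/26021 28315/26021]
step 2: x̄ = F·x = [-23606/26021, 16995/26021]
step 2: P̄ = F·P·Fᵀ + Q = [264421/26021 -321892/26021; -321892/26021 587696/26021]
step 2: y = z − H·x̄ = [-5554/26021]
step 2: S = H·P̄·Hᵀ + R = [4006857/26021]
step 2: K = P̄·Hᵀ·S⁻¹ = [-302735/1335619; 1497284/4006857]
step 2: x' = x̄ + K·y = [-1147044/1335619, 2297399/4006857]
step 2: P' = (I − K·H)·P̄ = [3006044/1335619 897552/1335619; 897552/1335619 4340896/4006857]

step 0: x' = [-2/5, -74/55], P' = [12/5 4/5; 4/5 194/165]
step 1: x' = [-11803/26021, -18414/26021], P' = [59600/26021 17854/26021; 17854/26021 28315/26021]
step 2: x' = [-1147044/1335619, 2297399/4006857], P' = [3006044/1335619 897552/1335619; 897552/1335619 4340896/4006857]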